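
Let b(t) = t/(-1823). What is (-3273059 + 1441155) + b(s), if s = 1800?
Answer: -3339562792/1823 ≈ -1.8319e+6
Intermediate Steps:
b(t) = -t/1823 (b(t) = t*(-1/1823) = -t/1823)
(-3273059 + 1441155) + b(s) = (-3273059 + 1441155) - 1/1823*1800 = -1831904 - 1800/1823 = -3339562792/1823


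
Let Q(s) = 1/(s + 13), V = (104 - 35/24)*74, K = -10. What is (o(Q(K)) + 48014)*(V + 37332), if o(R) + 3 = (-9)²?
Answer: 6480889943/3 ≈ 2.1603e+9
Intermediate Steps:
V = 91057/12 (V = (104 - 35*1/24)*74 = (104 - 35/24)*74 = (2461/24)*74 = 91057/12 ≈ 7588.1)
Q(s) = 1/(13 + s)
o(R) = 78 (o(R) = -3 + (-9)² = -3 + 81 = 78)
(o(Q(K)) + 48014)*(V + 37332) = (78 + 48014)*(91057/12 + 37332) = 48092*(539041/12) = 6480889943/3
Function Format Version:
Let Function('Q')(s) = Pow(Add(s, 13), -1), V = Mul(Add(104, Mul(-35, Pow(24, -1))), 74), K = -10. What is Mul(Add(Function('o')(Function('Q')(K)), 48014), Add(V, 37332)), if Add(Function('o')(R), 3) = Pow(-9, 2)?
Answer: Rational(6480889943, 3) ≈ 2.1603e+9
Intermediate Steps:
V = Rational(91057, 12) (V = Mul(Add(104, Mul(-35, Rational(1, 24))), 74) = Mul(Add(104, Rational(-35, 24)), 74) = Mul(Rational(2461, 24), 74) = Rational(91057, 12) ≈ 7588.1)
Function('Q')(s) = Pow(Add(13, s), -1)
Function('o')(R) = 78 (Function('o')(R) = Add(-3, Pow(-9, 2)) = Add(-3, 81) = 78)
Mul(Add(Function('o')(Function('Q')(K)), 48014), Add(V, 37332)) = Mul(Add(78, 48014), Add(Rational(91057, 12), 37332)) = Mul(48092, Rational(539041, 12)) = Rational(6480889943, 3)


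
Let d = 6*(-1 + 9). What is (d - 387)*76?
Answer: -25764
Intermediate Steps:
d = 48 (d = 6*8 = 48)
(d - 387)*76 = (48 - 387)*76 = -339*76 = -25764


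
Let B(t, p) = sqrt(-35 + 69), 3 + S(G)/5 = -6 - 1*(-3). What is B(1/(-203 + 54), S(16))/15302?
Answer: sqrt(34)/15302 ≈ 0.00038106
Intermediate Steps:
S(G) = -30 (S(G) = -15 + 5*(-6 - 1*(-3)) = -15 + 5*(-6 + 3) = -15 + 5*(-3) = -15 - 15 = -30)
B(t, p) = sqrt(34)
B(1/(-203 + 54), S(16))/15302 = sqrt(34)/15302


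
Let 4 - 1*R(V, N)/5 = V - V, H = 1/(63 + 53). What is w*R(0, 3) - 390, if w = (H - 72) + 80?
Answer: -6665/29 ≈ -229.83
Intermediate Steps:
H = 1/116 ≈ 0.0086207
w = 929/116 (w = (1/116 - 72) + 80 = -8351/116 + 80 = 929/116 ≈ 8.0086)
R(V, N) = 20 (R(V, N) = 20 - 5*(V - V) = 20 - 5*0 = 20 + 0 = 20)
w*R(0, 3) - 390 = (929/116)*20 - 390 = 4645/29 - 390 = -6665/29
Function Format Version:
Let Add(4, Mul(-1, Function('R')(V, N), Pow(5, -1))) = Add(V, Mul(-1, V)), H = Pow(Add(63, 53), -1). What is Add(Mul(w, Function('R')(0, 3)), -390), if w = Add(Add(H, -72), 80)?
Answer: Rational(-6665, 29) ≈ -229.83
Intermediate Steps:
H = Rational(1, 116) (H = Pow(116, -1) = Rational(1, 116) ≈ 0.0086207)
w = Rational(929, 116) (w = Add(Add(Rational(1, 116), -72), 80) = Add(Rational(-8351, 116), 80) = Rational(929, 116) ≈ 8.0086)
Function('R')(V, N) = 20 (Function('R')(V, N) = Add(20, Mul(-5, Add(V, Mul(-1, V)))) = Add(20, Mul(-5, 0)) = Add(20, 0) = 20)
Add(Mul(w, Function('R')(0, 3)), -390) = Add(Mul(Rational(929, 116), 20), -390) = Add(Rational(4645, 29), -390) = Rational(-6665, 29)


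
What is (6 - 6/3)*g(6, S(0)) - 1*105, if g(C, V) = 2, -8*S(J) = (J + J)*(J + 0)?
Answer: -97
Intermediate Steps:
S(J) = -J²/4 (S(J) = -(J + J)*(J + 0)/8 = -2*J*J/8 = -J²/4)
(6 - 6/3)*g(6, S(0)) - 1*105 = (6 - 6/3)*2 - 1*105 = (6 - 6*⅓)*2 - 105 = (6 - 2)*2 - 105 = 4*2 - 105 = 8 - 105 = -97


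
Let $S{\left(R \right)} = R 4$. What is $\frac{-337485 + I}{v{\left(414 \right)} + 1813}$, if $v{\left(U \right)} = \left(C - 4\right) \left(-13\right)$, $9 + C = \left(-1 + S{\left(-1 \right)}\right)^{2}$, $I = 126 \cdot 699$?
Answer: $- \frac{249411}{1657} \approx -150.52$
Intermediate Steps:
$S{\left(R \right)} = 4 R$
$I = 88074$
$C = 16$ ($C = -9 + \left(-1 + 4 \left(-1\right)\right)^{2} = -9 + \left(-1 - 4\right)^{2} = -9 + \left(-5\right)^{2} = -9 + 25 = 16$)
$v{\left(U \right)} = -156$ ($v{\left(U \right)} = \left(16 - 4\right) \left(-13\right) = 12 \left(-13\right) = -156$)
$\frac{-337485 + I}{v{\left(414 \right)} + 1813} = \frac{-337485 + 88074}{-156 + 1813} = - \frac{249411}{1657}$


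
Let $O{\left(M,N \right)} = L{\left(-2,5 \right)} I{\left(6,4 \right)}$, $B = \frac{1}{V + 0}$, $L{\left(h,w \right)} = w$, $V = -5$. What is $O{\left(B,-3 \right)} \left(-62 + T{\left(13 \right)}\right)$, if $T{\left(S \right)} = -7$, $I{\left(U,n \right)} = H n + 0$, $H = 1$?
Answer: $-1380$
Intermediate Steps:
$I{\left(U,n \right)} = n$ ($I{\left(U,n \right)} = 1 n + 0 = n + 0 = n$)
$B = - \frac{1}{5}$ ($B = \frac{1}{-5 + 0} = \frac{1}{-5} = - \frac{1}{5} \approx -0.2$)
$O{\left(M,N \right)} = 20$ ($O{\left(M,N \right)} = 5 \cdot 4 = 20$)
$O{\left(B,-3 \right)} \left(-62 + T{\left(13 \right)}\right) = 20 \left(-62 - 7\right) = 20 \left(-69\right) = -1380$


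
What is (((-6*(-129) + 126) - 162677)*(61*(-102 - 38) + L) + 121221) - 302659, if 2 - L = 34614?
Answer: 6980819666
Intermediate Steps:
L = -34612 (L = 2 - 1*34614 = 2 - 34614 = -34612)
(((-6*(-129) + 126) - 162677)*(61*(-102 - 38) + L) + 121221) - 302659 = (((-6*(-129) + 126) - 162677)*(61*(-102 - 38) - 34612) + 121221) - 302659 = (((774 + 126) - 162677)*(61*(-140) - 34612) + 121221) - 302659 = ((900 - 162677)*(-8540 - 34612) + 121221) - 302659 = (-161777*(-43152) + 121221) - 302659 = (6981001104 + 121221) - 302659 = 6981122325 - 302659 = 6980819666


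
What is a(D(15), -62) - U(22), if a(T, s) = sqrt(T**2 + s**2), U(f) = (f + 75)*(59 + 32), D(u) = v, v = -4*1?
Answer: -8827 + 2*sqrt(965) ≈ -8764.9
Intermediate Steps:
v = -4
D(u) = -4
U(f) = 6825 + 91*f (U(f) = (75 + f)*91 = 6825 + 91*f)
a(D(15), -62) - U(22) = sqrt((-4)**2 + (-62)**2) - (6825 + 91*22) = sqrt(16 + 3844) - (6825 + 2002) = sqrt(3860) - 1*8827 = 2*sqrt(965) - 8827 = -8827 + 2*sqrt(965)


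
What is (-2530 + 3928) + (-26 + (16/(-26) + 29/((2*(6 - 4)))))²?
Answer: 4794241/2704 ≈ 1773.0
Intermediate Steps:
(-2530 + 3928) + (-26 + (16/(-26) + 29/((2*(6 - 4)))))² = 1398 + (-26 + (16*(-1/26) + 29/((2*2))))² = 1398 + (-26 + (-8/13 + 29/4))² = 1398 + (-26 + 345/52)² = 1398 + (-1007/52)² = 1398 + 1014049/2704 = 4794241/2704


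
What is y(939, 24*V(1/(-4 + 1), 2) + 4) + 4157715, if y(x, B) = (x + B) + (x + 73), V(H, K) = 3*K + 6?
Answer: 4159958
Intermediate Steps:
V(H, K) = 6 + 3*K
y(x, B) = 73 + B + 2*x (y(x, B) = (B + x) + (73 + x) = 73 + B + 2*x)
y(939, 24*V(1/(-4 + 1), 2) + 4) + 4157715 = (73 + (24*(6 + 3*2) + 4) + 2*939) + 4157715 = (73 + (24*(6 + 6) + 4) + 1878) + 4157715 = (73 + (24*12 + 4) + 1878) + 4157715 = (73 + (288 + 4) + 1878) + 4157715 = (73 + 292 + 1878) + 4157715 = 2243 + 4157715 = 4159958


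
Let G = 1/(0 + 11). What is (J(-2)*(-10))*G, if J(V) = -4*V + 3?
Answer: -10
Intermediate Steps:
G = 1/11 ≈ 0.090909
J(V) = 3 - 4*V
(J(-2)*(-10))*G = ((3 - 4*(-2))*(-10))*(1/11) = ((3 + 8)*(-10))*(1/11) = (11*(-10))*(1/11) = -110*1/11 = -10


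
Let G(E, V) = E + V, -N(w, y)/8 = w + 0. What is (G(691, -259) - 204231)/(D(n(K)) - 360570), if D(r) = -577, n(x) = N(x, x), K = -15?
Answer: 203799/361147 ≈ 0.56431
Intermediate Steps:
N(w, y) = -8*w (N(w, y) = -8*(w + 0) = -8*w)
n(x) = -8*x
(G(691, -259) - 204231)/(D(n(K)) - 360570) = ((691 - 259) - 204231)/(-577 - 360570) = (432 - 204231)/(-361147) = -203799*(-1/361147) = 203799/361147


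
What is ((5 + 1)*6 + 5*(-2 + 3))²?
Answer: 1681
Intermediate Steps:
((5 + 1)*6 + 5*(-2 + 3))² = (6*6 + 5*1)² = (36 + 5)² = 41² = 1681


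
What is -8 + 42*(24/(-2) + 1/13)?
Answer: -6614/13 ≈ -508.77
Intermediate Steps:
-8 + 42*(24/(-2) + 1/13) = -8 + 42*(24*(-½) + 1*(1/13)) = -8 + 42*(-12 + 1/13) = -8 + 42*(-155/13) = -8 - 6510/13 = -6614/13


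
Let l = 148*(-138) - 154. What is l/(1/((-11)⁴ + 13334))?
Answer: -575669550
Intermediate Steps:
l = -20578 (l = -20424 - 154 = -20578)
l/(1/((-11)⁴ + 13334)) = -20578/(1/((-11)⁴ + 13334)) = -20578/(1/(14641 + 13334)) = -20578/(1/27975) = -20578/1/27975 = -20578*27975 = -575669550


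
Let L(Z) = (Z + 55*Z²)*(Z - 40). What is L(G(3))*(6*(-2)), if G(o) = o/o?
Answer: 26208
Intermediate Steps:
G(o) = 1
L(Z) = (-40 + Z)*(Z + 55*Z²) (L(Z) = (Z + 55*Z²)*(-40 + Z) = (-40 + Z)*(Z + 55*Z²))
L(G(3))*(6*(-2)) = (1*(-40 - 2199*1 + 55*1²))*(6*(-2)) = (1*(-40 - 2199 + 55*1))*(-12) = (1*(-40 - 2199 + 55))*(-12) = (1*(-2184))*(-12) = -2184*(-12) = 26208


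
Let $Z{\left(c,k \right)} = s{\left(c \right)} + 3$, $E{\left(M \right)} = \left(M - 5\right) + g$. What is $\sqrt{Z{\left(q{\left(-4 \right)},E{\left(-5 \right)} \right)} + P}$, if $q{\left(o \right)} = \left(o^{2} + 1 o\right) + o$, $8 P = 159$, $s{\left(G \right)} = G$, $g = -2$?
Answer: $\frac{\sqrt{494}}{4} \approx 5.5565$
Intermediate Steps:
$E{\left(M \right)} = -7 + M$ ($E{\left(M \right)} = \left(M - 5\right) - 2 = \left(-5 + M\right) - 2 = -7 + M$)
$P = \frac{159}{8}$ ($P = \frac{1}{8} \cdot 159 = \frac{159}{8} \approx 19.875$)
$q{\left(o \right)} = o^{2} + 2 o$ ($q{\left(o \right)} = \left(o^{2} + o\right) + o = \left(o + o^{2}\right) + o = o^{2} + 2 o$)
$Z{\left(c,k \right)} = 3 + c$ ($Z{\left(c,k \right)} = c + 3 = 3 + c$)
$\sqrt{Z{\left(q{\left(-4 \right)},E{\left(-5 \right)} \right)} + P} = \sqrt{\left(3 - 4 \left(2 - 4\right)\right) + \frac{159}{8}} = \sqrt{\left(3 - -8\right) + \frac{159}{8}} = \sqrt{\left(3 + 8\right) + \frac{159}{8}} = \sqrt{11 + \frac{159}{8}} = \sqrt{\frac{247}{8}} = \frac{\sqrt{494}}{4}$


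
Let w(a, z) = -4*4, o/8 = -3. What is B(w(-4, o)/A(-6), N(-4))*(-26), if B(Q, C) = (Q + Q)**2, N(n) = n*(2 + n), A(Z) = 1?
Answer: -26624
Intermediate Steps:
o = -24 (o = 8*(-3) = -24)
w(a, z) = -16
B(Q, C) = 4*Q**2 (B(Q, C) = (2*Q)**2 = 4*Q**2)
B(w(-4, o)/A(-6), N(-4))*(-26) = (4*(-16/1)**2)*(-26) = (4*(-16*1)**2)*(-26) = (4*(-16)**2)*(-26) = (4*256)*(-26) = 1024*(-26) = -26624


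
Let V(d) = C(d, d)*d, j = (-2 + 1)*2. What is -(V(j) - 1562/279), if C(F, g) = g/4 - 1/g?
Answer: 1562/279 ≈ 5.5986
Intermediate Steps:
C(F, g) = -1/g + g/4 (C(F, g) = g*(¼) - 1/g = g/4 - 1/g = -1/g + g/4)
j = -2 (j = -1*2 = -2)
V(d) = d*(-1/d + d/4) (V(d) = (-1/d + d/4)*d = d*(-1/d + d/4))
-(V(j) - 1562/279) = -((-1 + (¼)*(-2)²) - 1562/279) = -((-1 + (¼)*4) - 1562*1/279) = -((-1 + 1) - 1562/279) = -(0 - 1562/279) = -1*(-1562/279) = 1562/279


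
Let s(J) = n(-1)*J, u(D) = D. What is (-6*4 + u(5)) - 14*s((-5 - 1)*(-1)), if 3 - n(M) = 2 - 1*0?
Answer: -103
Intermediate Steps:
n(M) = 1 (n(M) = 3 - (2 - 1*0) = 3 - (2 + 0) = 3 - 1*2 = 3 - 2 = 1)
s(J) = J (s(J) = 1*J = J)
(-6*4 + u(5)) - 14*s((-5 - 1)*(-1)) = (-6*4 + 5) - 14*(-5 - 1)*(-1) = (-24 + 5) - (-84)*(-1) = -19 - 14*6 = -19 - 84 = -103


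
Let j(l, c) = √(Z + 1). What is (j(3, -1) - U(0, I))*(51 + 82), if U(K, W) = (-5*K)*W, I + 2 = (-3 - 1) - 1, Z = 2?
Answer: 133*√3 ≈ 230.36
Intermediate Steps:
I = -7 (I = -2 + ((-3 - 1) - 1) = -2 + (-4 - 1) = -2 - 5 = -7)
U(K, W) = -5*K*W
j(l, c) = √3 (j(l, c) = √(2 + 1) = √3)
(j(3, -1) - U(0, I))*(51 + 82) = (√3 - (-5)*0*(-7))*(51 + 82) = (√3 - 1*0)*133 = (√3 + 0)*133 = √3*133 = 133*√3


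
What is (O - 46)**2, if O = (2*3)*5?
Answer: 256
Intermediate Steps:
O = 30 (O = 6*5 = 30)
(O - 46)**2 = (30 - 46)**2 = (-16)**2 = 256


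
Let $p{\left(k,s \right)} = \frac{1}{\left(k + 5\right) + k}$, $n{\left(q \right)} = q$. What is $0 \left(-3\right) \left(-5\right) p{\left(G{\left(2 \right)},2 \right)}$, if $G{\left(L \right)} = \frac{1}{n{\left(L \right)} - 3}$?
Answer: $0$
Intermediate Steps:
$G{\left(L \right)} = \frac{1}{-3 + L}$ ($G{\left(L \right)} = \frac{1}{L - 3} = \frac{1}{-3 + L}$)
$p{\left(k,s \right)} = \frac{1}{5 + 2 k}$ ($p{\left(k,s \right)} = \frac{1}{\left(5 + k\right) + k} = \frac{1}{5 + 2 k}$)
$0 \left(-3\right) \left(-5\right) p{\left(G{\left(2 \right)},2 \right)} = \frac{0 \left(-3\right) \left(-5\right)}{5 + \frac{2}{-3 + 2}} = \frac{0 \left(-5\right)}{5 + \frac{2}{-1}} = \frac{0}{5 + 2 \left(-1\right)} = \frac{0}{5 - 2} = \frac{0}{3} = 0 \cdot \frac{1}{3} = 0$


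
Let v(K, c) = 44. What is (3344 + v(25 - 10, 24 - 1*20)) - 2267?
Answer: 1121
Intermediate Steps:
(3344 + v(25 - 10, 24 - 1*20)) - 2267 = (3344 + 44) - 2267 = 3388 - 2267 = 1121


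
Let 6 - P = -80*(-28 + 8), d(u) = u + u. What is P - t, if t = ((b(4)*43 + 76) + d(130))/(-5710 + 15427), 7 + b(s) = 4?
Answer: -5163035/3239 ≈ -1594.0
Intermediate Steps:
b(s) = -3 (b(s) = -7 + 4 = -3)
d(u) = 2*u
t = 69/3239 (t = ((-3*43 + 76) + 2*130)/(-5710 + 15427) = ((-129 + 76) + 260)/9717 = (-53 + 260)*(1/9717) = 207*(1/9717) = 69/3239 ≈ 0.021303)
P = -1594 (P = 6 - (-80)*(-28 + 8) = 6 - (-80)*(-20) = 6 - 1*1600 = 6 - 1600 = -1594)
P - t = -1594 - 1*69/3239 = -1594 - 69/3239 = -5163035/3239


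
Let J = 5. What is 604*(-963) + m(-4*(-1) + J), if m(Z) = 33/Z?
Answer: -1744945/3 ≈ -5.8165e+5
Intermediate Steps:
604*(-963) + m(-4*(-1) + J) = 604*(-963) + 33/(-4*(-1) + 5) = -581652 + 33/(4 + 5) = -581652 + 33/9 = -581652 + 33*(⅑) = -581652 + 11/3 = -1744945/3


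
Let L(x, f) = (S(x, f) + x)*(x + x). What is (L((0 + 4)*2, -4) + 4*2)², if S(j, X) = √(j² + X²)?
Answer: 38976 + 17408*√5 ≈ 77902.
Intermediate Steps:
S(j, X) = √(X² + j²)
L(x, f) = 2*x*(x + √(f² + x²)) (L(x, f) = (√(f² + x²) + x)*(x + x) = (x + √(f² + x²))*(2*x) = 2*x*(x + √(f² + x²)))
(L((0 + 4)*2, -4) + 4*2)² = (2*((0 + 4)*2)*((0 + 4)*2 + √((-4)² + ((0 + 4)*2)²)) + 4*2)² = (2*(4*2)*(4*2 + √(16 + (4*2)²)) + 8)² = (2*8*(8 + √(16 + 8²)) + 8)² = (2*8*(8 + √(16 + 64)) + 8)² = (2*8*(8 + √80) + 8)² = (2*8*(8 + 4*√5) + 8)² = ((128 + 64*√5) + 8)² = (136 + 64*√5)²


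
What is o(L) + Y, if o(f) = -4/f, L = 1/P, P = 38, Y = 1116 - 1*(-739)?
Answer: 1703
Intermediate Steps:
Y = 1855 (Y = 1116 + 739 = 1855)
L = 1/38 ≈ 0.026316
o(L) + Y = -4/1/38 + 1855 = -4*38 + 1855 = -152 + 1855 = 1703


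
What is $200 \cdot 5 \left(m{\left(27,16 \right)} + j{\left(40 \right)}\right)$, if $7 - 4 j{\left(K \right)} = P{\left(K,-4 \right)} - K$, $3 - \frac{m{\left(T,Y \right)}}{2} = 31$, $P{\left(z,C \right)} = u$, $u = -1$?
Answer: $-44000$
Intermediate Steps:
$P{\left(z,C \right)} = -1$
$m{\left(T,Y \right)} = -56$ ($m{\left(T,Y \right)} = 6 - 62 = -56$)
$j{\left(K \right)} = 2 + \frac{K}{4}$ ($j{\left(K \right)} = \frac{7}{4} - \frac{-1 - K}{4} = \frac{7}{4} + \left(\frac{1}{4} + \frac{K}{4}\right) = 2 + \frac{K}{4}$)
$200 \cdot 5 \left(m{\left(27,16 \right)} + j{\left(40 \right)}\right) = 200 \cdot 5 \left(-56 + \left(2 + \frac{1}{4} \cdot 40\right)\right) = 1000 \left(-56 + \left(2 + 10\right)\right) = 1000 \left(-56 + 12\right) = 1000 \left(-44\right) = -44000$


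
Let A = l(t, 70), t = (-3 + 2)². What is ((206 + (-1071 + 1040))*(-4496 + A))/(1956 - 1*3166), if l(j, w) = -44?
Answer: 79450/121 ≈ 656.61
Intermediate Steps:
t = 1 (t = (-1)² = 1)
A = -44
((206 + (-1071 + 1040))*(-4496 + A))/(1956 - 1*3166) = ((206 + (-1071 + 1040))*(-4496 - 44))/(1956 - 1*3166) = ((206 - 31)*(-4540))/(1956 - 3166) = (175*(-4540))/(-1210) = -794500*(-1/1210) = 79450/121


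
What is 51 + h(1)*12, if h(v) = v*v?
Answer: 63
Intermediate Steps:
h(v) = v²
51 + h(1)*12 = 51 + 1²*12 = 51 + 1*12 = 51 + 12 = 63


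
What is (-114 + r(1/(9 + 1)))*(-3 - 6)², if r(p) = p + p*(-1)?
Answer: -9234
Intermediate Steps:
r(p) = 0 (r(p) = p - p = 0)
(-114 + r(1/(9 + 1)))*(-3 - 6)² = (-114 + 0)*(-3 - 6)² = -114*(-9)² = -114*81 = -9234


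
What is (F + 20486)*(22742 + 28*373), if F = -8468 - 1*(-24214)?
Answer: 1202395152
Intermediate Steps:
F = 15746 (F = -8468 + 24214 = 15746)
(F + 20486)*(22742 + 28*373) = (15746 + 20486)*(22742 + 28*373) = 36232*(22742 + 10444) = 36232*33186 = 1202395152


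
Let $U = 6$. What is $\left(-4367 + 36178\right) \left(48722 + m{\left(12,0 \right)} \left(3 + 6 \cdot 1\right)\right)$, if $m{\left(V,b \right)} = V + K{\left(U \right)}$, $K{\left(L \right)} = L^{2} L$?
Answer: $1615171714$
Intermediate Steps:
$K{\left(L \right)} = L^{3}$
$m{\left(V,b \right)} = 216 + V$ ($m{\left(V,b \right)} = V + 6^{3} = V + 216 = 216 + V$)
$\left(-4367 + 36178\right) \left(48722 + m{\left(12,0 \right)} \left(3 + 6 \cdot 1\right)\right) = \left(-4367 + 36178\right) \left(48722 + \left(216 + 12\right) \left(3 + 6 \cdot 1\right)\right) = 31811 \left(48722 + 228 \left(3 + 6\right)\right) = 31811 \left(48722 + 228 \cdot 9\right) = 31811 \left(48722 + 2052\right) = 31811 \cdot 50774 = 1615171714$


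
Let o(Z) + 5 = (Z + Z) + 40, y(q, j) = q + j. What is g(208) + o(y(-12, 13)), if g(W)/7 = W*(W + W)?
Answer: 605733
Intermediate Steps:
y(q, j) = j + q
g(W) = 14*W² (g(W) = 7*(W*(W + W)) = 7*(W*(2*W)) = 7*(2*W²) = 14*W²)
o(Z) = 35 + 2*Z (o(Z) = -5 + ((Z + Z) + 40) = -5 + (2*Z + 40) = -5 + (40 + 2*Z) = 35 + 2*Z)
g(208) + o(y(-12, 13)) = 14*208² + (35 + 2*(13 - 12)) = 14*43264 + (35 + 2*1) = 605696 + (35 + 2) = 605696 + 37 = 605733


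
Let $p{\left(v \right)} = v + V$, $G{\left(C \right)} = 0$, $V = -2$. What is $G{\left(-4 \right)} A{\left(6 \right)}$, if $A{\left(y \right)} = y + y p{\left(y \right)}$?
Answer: $0$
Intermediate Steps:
$p{\left(v \right)} = -2 + v$ ($p{\left(v \right)} = v - 2 = -2 + v$)
$A{\left(y \right)} = y + y \left(-2 + y\right)$
$G{\left(-4 \right)} A{\left(6 \right)} = 0 \cdot 6 \left(-1 + 6\right) = 0 \cdot 6 \cdot 5 = 0 \cdot 30 = 0$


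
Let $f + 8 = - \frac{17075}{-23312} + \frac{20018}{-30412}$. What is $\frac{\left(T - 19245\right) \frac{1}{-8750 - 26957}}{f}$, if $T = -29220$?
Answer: $- \frac{318147839120}{1857785970047} \approx -0.17125$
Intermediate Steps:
$f = - \frac{1404772767}{177241136}$ ($f = -8 + \left(- \frac{17075}{-23312} + \frac{20018}{-30412}\right) = -8 + \left(\left(-17075\right) \left(- \frac{1}{23312}\right) + 20018 \left(- \frac{1}{30412}\right)\right) = -8 + \left(\frac{17075}{23312} - \frac{10009}{15206}\right) = -8 + \frac{13156321}{177241136} = - \frac{1404772767}{177241136} \approx -7.9258$)
$\frac{\left(T - 19245\right) \frac{1}{-8750 - 26957}}{f} = \frac{\left(-29220 - 19245\right) \frac{1}{-8750 - 26957}}{- \frac{1404772767}{177241136}} = - \frac{48465}{-35707} \left(- \frac{177241136}{1404772767}\right) = \left(-48465\right) \left(- \frac{1}{35707}\right) \left(- \frac{177241136}{1404772767}\right) = \frac{48465}{35707} \left(- \frac{177241136}{1404772767}\right) = - \frac{318147839120}{1857785970047}$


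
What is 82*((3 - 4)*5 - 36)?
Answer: -3362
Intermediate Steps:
82*((3 - 4)*5 - 36) = 82*(-1*5 - 36) = 82*(-5 - 36) = 82*(-41) = -3362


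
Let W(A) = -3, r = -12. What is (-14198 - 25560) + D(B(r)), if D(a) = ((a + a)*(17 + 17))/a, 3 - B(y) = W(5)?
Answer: -39690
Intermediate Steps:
B(y) = 6 (B(y) = 3 - 1*(-3) = 3 + 3 = 6)
D(a) = 68 (D(a) = ((2*a)*34)/a = (68*a)/a = 68)
(-14198 - 25560) + D(B(r)) = (-14198 - 25560) + 68 = -39758 + 68 = -39690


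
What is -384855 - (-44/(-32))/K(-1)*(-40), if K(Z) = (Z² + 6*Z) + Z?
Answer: -2309185/6 ≈ -3.8486e+5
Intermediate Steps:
K(Z) = Z² + 7*Z
-384855 - (-44/(-32))/K(-1)*(-40) = -384855 - (-44/(-32))/((-(7 - 1)))*(-40) = -384855 - (-44*(-1/32))/((-1*6))*(-40) = -384855 - (11/8)/(-6)*(-40) = -384855 - (-⅙*11/8)*(-40) = -384855 - (-11)*(-40)/48 = -384855 - 1*55/6 = -384855 - 55/6 = -2309185/6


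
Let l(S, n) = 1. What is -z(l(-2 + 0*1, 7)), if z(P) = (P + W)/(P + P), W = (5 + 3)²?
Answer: -65/2 ≈ -32.500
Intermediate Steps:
W = 64 (W = 8² = 64)
z(P) = (64 + P)/(2*P) (z(P) = (P + 64)/(P + P) = (64 + P)/((2*P)) = (64 + P)*(1/(2*P)) = (64 + P)/(2*P))
-z(l(-2 + 0*1, 7)) = -(64 + 1)/(2*1) = -65/2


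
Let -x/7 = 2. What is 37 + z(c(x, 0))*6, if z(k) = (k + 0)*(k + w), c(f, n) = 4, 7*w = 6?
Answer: 1075/7 ≈ 153.57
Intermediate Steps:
x = -14 (x = -7*2 = -14)
w = 6/7 (w = (⅐)*6 = 6/7 ≈ 0.85714)
z(k) = k*(6/7 + k) (z(k) = (k + 0)*(k + 6/7) = k*(6/7 + k))
37 + z(c(x, 0))*6 = 37 + ((⅐)*4*(6 + 7*4))*6 = 37 + ((⅐)*4*(6 + 28))*6 = 37 + ((⅐)*4*34)*6 = 37 + (136/7)*6 = 37 + 816/7 = 1075/7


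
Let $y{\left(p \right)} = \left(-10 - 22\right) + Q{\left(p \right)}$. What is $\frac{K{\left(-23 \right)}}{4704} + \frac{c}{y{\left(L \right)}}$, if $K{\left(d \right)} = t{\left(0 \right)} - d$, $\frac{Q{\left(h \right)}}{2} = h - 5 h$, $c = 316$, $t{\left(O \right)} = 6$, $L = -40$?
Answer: $\frac{15571}{14112} \approx 1.1034$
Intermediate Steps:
$Q{\left(h \right)} = - 8 h$ ($Q{\left(h \right)} = 2 \left(h - 5 h\right) = 2 \left(- 4 h\right) = - 8 h$)
$K{\left(d \right)} = 6 - d$
$y{\left(p \right)} = -32 - 8 p$ ($y{\left(p \right)} = \left(-10 - 22\right) - 8 p = -32 - 8 p$)
$\frac{K{\left(-23 \right)}}{4704} + \frac{c}{y{\left(L \right)}} = \frac{6 - -23}{4704} + \frac{316}{-32 - -320} = \left(6 + 23\right) \frac{1}{4704} + \frac{316}{-32 + 320} = 29 \cdot \frac{1}{4704} + \frac{316}{288} = \frac{29}{4704} + 316 \cdot \frac{1}{288} = \frac{29}{4704} + \frac{79}{72} = \frac{15571}{14112}$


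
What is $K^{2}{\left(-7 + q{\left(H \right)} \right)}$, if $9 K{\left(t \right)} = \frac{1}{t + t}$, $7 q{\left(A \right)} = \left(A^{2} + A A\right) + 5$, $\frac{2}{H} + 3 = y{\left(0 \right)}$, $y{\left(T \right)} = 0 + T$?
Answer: $\frac{49}{602176} \approx 8.1372 \cdot 10^{-5}$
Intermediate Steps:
$y{\left(T \right)} = T$
$H = - \frac{2}{3}$ ($H = \frac{2}{-3 + 0} = \frac{2}{-3} = 2 \left(- \frac{1}{3}\right) = - \frac{2}{3} \approx -0.66667$)
$q{\left(A \right)} = \frac{5}{7} + \frac{2 A^{2}}{7}$ ($q{\left(A \right)} = \frac{\left(A^{2} + A A\right) + 5}{7} = \frac{\left(A^{2} + A^{2}\right) + 5}{7} = \frac{2 A^{2} + 5}{7} = \frac{5 + 2 A^{2}}{7} = \frac{5}{7} + \frac{2 A^{2}}{7}$)
$K{\left(t \right)} = \frac{1}{18 t}$ ($K{\left(t \right)} = \frac{1}{9 \left(t + t\right)} = \frac{1}{9 \cdot 2 t} = \frac{\frac{1}{2} \frac{1}{t}}{9} = \frac{1}{18 t}$)
$K^{2}{\left(-7 + q{\left(H \right)} \right)} = \left(\frac{1}{18 \left(-7 + \left(\frac{5}{7} + \frac{2 \left(- \frac{2}{3}\right)^{2}}{7}\right)\right)}\right)^{2} = \left(\frac{1}{18 \left(-7 + \left(\frac{5}{7} + \frac{2}{7} \cdot \frac{4}{9}\right)\right)}\right)^{2} = \left(\frac{1}{18 \left(-7 + \left(\frac{5}{7} + \frac{8}{63}\right)\right)}\right)^{2} = \left(\frac{1}{18 \left(-7 + \frac{53}{63}\right)}\right)^{2} = \left(\frac{1}{18 \left(- \frac{388}{63}\right)}\right)^{2} = \left(\frac{1}{18} \left(- \frac{63}{388}\right)\right)^{2} = \left(- \frac{7}{776}\right)^{2} = \frac{49}{602176}$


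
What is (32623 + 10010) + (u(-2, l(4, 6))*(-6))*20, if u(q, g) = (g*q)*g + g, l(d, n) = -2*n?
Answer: 78633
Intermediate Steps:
u(q, g) = g + q*g² (u(q, g) = q*g² + g = g + q*g²)
(32623 + 10010) + (u(-2, l(4, 6))*(-6))*20 = (32623 + 10010) + (((-2*6)*(1 - 2*6*(-2)))*(-6))*20 = 42633 + (-12*(1 - 12*(-2))*(-6))*20 = 42633 + (-12*(1 + 24)*(-6))*20 = 42633 + (-12*25*(-6))*20 = 42633 - 300*(-6)*20 = 42633 + 1800*20 = 42633 + 36000 = 78633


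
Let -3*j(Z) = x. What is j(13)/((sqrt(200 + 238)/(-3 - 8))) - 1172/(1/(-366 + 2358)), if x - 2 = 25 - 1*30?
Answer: -2334624 - 11*sqrt(438)/438 ≈ -2.3346e+6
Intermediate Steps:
x = -3 (x = 2 + (25 - 1*30) = 2 + (25 - 30) = 2 - 5 = -3)
j(Z) = 1 (j(Z) = -1/3*(-3) = 1)
j(13)/((sqrt(200 + 238)/(-3 - 8))) - 1172/(1/(-366 + 2358)) = 1/(sqrt(200 + 238)/(-3 - 8)) - 1172/(1/(-366 + 2358)) = 1/(sqrt(438)/(-11)) - 1172/(1/1992) = 1/(sqrt(438)*(-1/11)) - 1172/1/1992 = 1/(-sqrt(438)/11) - 1172*1992 = 1*(-11*sqrt(438)/438) - 2334624 = -11*sqrt(438)/438 - 2334624 = -2334624 - 11*sqrt(438)/438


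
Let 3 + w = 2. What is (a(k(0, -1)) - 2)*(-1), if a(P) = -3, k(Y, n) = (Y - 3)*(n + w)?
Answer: 5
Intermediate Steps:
w = -1 (w = -3 + 2 = -1)
k(Y, n) = (-1 + n)*(-3 + Y) (k(Y, n) = (Y - 3)*(n - 1) = (-3 + Y)*(-1 + n) = (-1 + n)*(-3 + Y))
(a(k(0, -1)) - 2)*(-1) = (-3 - 2)*(-1) = -5*(-1) = 5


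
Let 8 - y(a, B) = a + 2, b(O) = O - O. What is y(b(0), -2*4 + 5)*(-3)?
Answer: -18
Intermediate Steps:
b(O) = 0
y(a, B) = 6 - a (y(a, B) = 8 - (a + 2) = 8 - (2 + a) = 8 + (-2 - a) = 6 - a)
y(b(0), -2*4 + 5)*(-3) = (6 - 1*0)*(-3) = (6 + 0)*(-3) = 6*(-3) = -18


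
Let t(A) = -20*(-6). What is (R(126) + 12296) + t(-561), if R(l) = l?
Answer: 12542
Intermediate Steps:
t(A) = 120
(R(126) + 12296) + t(-561) = (126 + 12296) + 120 = 12422 + 120 = 12542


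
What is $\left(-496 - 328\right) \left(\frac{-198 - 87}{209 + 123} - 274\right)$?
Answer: $\frac{18798118}{83} \approx 2.2648 \cdot 10^{5}$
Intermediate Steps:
$\left(-496 - 328\right) \left(\frac{-198 - 87}{209 + 123} - 274\right) = - 824 \left(- \frac{285}{332} - 274\right) = \left(-824\right) \left(- \frac{91253}{332}\right) = \frac{18798118}{83}$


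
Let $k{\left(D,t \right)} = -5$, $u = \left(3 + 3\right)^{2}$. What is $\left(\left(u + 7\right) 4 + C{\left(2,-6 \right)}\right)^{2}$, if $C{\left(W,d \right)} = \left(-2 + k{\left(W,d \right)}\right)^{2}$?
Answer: $48841$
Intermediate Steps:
$u = 36$ ($u = 6^{2} = 36$)
$C{\left(W,d \right)} = 49$ ($C{\left(W,d \right)} = \left(-2 - 5\right)^{2} = \left(-7\right)^{2} = 49$)
$\left(\left(u + 7\right) 4 + C{\left(2,-6 \right)}\right)^{2} = \left(\left(36 + 7\right) 4 + 49\right)^{2} = \left(43 \cdot 4 + 49\right)^{2} = \left(172 + 49\right)^{2} = 221^{2} = 48841$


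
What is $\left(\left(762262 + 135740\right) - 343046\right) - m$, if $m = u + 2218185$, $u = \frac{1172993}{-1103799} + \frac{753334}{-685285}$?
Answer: $- \frac{1258092885005797864}{756416897715} \approx -1.6632 \cdot 10^{6}$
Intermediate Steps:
$u = - \frac{1635363823871}{756416897715}$ ($u = 1172993 \left(- \frac{1}{1103799}\right) + 753334 \left(- \frac{1}{685285}\right) = - \frac{1172993}{1103799} - \frac{753334}{685285} = - \frac{1635363823871}{756416897715} \approx -2.162$)
$m = \frac{1677870980894123404}{756416897715}$ ($m = - \frac{1635363823871}{756416897715} + 2218185 = \frac{1677870980894123404}{756416897715} \approx 2.2182 \cdot 10^{6}$)
$\left(\left(762262 + 135740\right) - 343046\right) - m = \left(\left(762262 + 135740\right) - 343046\right) - \frac{1677870980894123404}{756416897715} = \left(898002 - 343046\right) - \frac{1677870980894123404}{756416897715} = 554956 - \frac{1677870980894123404}{756416897715} = - \frac{1258092885005797864}{756416897715}$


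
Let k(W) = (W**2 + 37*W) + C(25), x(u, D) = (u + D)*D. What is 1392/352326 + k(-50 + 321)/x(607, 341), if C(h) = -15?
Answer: 4975441789/18982620228 ≈ 0.26210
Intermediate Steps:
x(u, D) = D*(D + u) (x(u, D) = (D + u)*D = D*(D + u))
k(W) = -15 + W**2 + 37*W (k(W) = (W**2 + 37*W) - 15 = -15 + W**2 + 37*W)
1392/352326 + k(-50 + 321)/x(607, 341) = 1392/352326 + (-15 + (-50 + 321)**2 + 37*(-50 + 321))/((341*(341 + 607))) = 1392*(1/352326) + (-15 + 271**2 + 37*271)/((341*948)) = 232/58721 + (-15 + 73441 + 10027)/323268 = 232/58721 + 83453*(1/323268) = 232/58721 + 83453/323268 = 4975441789/18982620228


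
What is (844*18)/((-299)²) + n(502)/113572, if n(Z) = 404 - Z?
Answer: 858312263/5076725186 ≈ 0.16907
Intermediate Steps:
(844*18)/((-299)²) + n(502)/113572 = (844*18)/((-299)²) + (404 - 1*502)/113572 = 15192/89401 + (404 - 502)*(1/113572) = 15192*(1/89401) - 98*1/113572 = 15192/89401 - 49/56786 = 858312263/5076725186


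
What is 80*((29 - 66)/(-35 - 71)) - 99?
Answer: -3767/53 ≈ -71.075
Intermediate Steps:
80*((29 - 66)/(-35 - 71)) - 99 = 80*(-37/(-106)) - 99 = 80*(-37*(-1/106)) - 99 = 80*(37/106) - 99 = 1480/53 - 99 = -3767/53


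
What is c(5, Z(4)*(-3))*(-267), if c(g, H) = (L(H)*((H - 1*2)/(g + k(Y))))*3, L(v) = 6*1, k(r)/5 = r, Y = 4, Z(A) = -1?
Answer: -4806/25 ≈ -192.24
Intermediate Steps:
k(r) = 5*r
L(v) = 6
c(g, H) = 18*(-2 + H)/(20 + g) (c(g, H) = (6*((H - 1*2)/(g + 5*4)))*3 = (6*((H - 2)/(g + 20)))*3 = (6*((-2 + H)/(20 + g)))*3 = (6*(-2 + H)/(20 + g))*3 = 18*(-2 + H)/(20 + g))
c(5, Z(4)*(-3))*(-267) = (18*(-2 - 1*(-3))/(20 + 5))*(-267) = (18*(-2 + 3)/25)*(-267) = (18*(1/25)*1)*(-267) = (18/25)*(-267) = -4806/25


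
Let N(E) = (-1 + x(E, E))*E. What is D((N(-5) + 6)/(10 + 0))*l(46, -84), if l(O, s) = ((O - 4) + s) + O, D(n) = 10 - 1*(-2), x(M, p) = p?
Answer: 48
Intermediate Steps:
N(E) = E*(-1 + E) (N(E) = (-1 + E)*E = E*(-1 + E))
D(n) = 12 (D(n) = 10 + 2 = 12)
l(O, s) = -4 + s + 2*O (l(O, s) = ((-4 + O) + s) + O = (-4 + O + s) + O = -4 + s + 2*O)
D((N(-5) + 6)/(10 + 0))*l(46, -84) = 12*(-4 - 84 + 2*46) = 12*(-4 - 84 + 92) = 12*4 = 48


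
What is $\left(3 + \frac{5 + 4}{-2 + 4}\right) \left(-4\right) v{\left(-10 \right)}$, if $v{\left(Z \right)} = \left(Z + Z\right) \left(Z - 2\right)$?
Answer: $-7200$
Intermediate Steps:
$v{\left(Z \right)} = 2 Z \left(-2 + Z\right)$
$\left(3 + \frac{5 + 4}{-2 + 4}\right) \left(-4\right) v{\left(-10 \right)} = \left(3 + \frac{5 + 4}{-2 + 4}\right) \left(-4\right) 2 \left(-10\right) \left(-2 - 10\right) = \left(3 + \frac{9}{2}\right) \left(-4\right) 2 \left(-10\right) \left(-12\right) = \left(3 + 9 \cdot \frac{1}{2}\right) \left(-4\right) 240 = \left(3 + \frac{9}{2}\right) \left(-4\right) 240 = \frac{15}{2} \left(-4\right) 240 = \left(-30\right) 240 = -7200$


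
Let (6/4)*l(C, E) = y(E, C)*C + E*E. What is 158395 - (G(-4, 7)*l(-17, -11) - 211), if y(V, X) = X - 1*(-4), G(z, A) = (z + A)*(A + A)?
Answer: 149030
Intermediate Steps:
G(z, A) = 2*A*(A + z) (G(z, A) = (A + z)*(2*A) = 2*A*(A + z))
y(V, X) = 4 + X (y(V, X) = X + 4 = 4 + X)
l(C, E) = 2*E²/3 + 2*C*(4 + C)/3 (l(C, E) = 2*((4 + C)*C + E*E)/3 = 2*(C*(4 + C) + E²)/3 = 2*(E² + C*(4 + C))/3 = 2*E²/3 + 2*C*(4 + C)/3)
158395 - (G(-4, 7)*l(-17, -11) - 211) = 158395 - ((2*7*(7 - 4))*((⅔)*(-11)² + (⅔)*(-17)*(4 - 17)) - 211) = 158395 - ((2*7*3)*((⅔)*121 + (⅔)*(-17)*(-13)) - 211) = 158395 - (42*(242/3 + 442/3) - 211) = 158395 - (42*228 - 211) = 158395 - (9576 - 211) = 158395 - 1*9365 = 158395 - 9365 = 149030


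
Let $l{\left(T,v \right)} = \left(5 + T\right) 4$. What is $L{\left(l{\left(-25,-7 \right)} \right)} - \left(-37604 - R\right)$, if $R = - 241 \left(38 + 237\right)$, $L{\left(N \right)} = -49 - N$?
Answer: $-28640$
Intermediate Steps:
$l{\left(T,v \right)} = 20 + 4 T$
$R = -66275$ ($R = \left(-241\right) 275 = -66275$)
$L{\left(l{\left(-25,-7 \right)} \right)} - \left(-37604 - R\right) = \left(-49 - \left(20 + 4 \left(-25\right)\right)\right) - \left(-37604 - -66275\right) = \left(-49 - \left(20 - 100\right)\right) - \left(-37604 + 66275\right) = \left(-49 - -80\right) - 28671 = \left(-49 + 80\right) - 28671 = 31 - 28671 = -28640$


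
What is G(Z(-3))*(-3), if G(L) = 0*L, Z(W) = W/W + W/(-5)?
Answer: 0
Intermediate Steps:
Z(W) = 1 - W/5 (Z(W) = 1 + W*(-⅕) = 1 - W/5)
G(L) = 0
G(Z(-3))*(-3) = 0*(-3) = 0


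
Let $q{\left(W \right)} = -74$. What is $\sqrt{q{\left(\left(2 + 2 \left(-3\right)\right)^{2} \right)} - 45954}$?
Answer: $2 i \sqrt{11507} \approx 214.54 i$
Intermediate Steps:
$\sqrt{q{\left(\left(2 + 2 \left(-3\right)\right)^{2} \right)} - 45954} = \sqrt{-74 - 45954} = \sqrt{-46028} = 2 i \sqrt{11507}$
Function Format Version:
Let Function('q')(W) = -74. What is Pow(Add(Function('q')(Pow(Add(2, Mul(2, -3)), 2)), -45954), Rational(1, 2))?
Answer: Mul(2, I, Pow(11507, Rational(1, 2))) ≈ Mul(214.54, I)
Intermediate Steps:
Pow(Add(Function('q')(Pow(Add(2, Mul(2, -3)), 2)), -45954), Rational(1, 2)) = Pow(Add(-74, -45954), Rational(1, 2)) = Pow(-46028, Rational(1, 2)) = Mul(2, I, Pow(11507, Rational(1, 2)))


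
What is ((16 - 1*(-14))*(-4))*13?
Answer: -1560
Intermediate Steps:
((16 - 1*(-14))*(-4))*13 = ((16 + 14)*(-4))*13 = (30*(-4))*13 = -120*13 = -1560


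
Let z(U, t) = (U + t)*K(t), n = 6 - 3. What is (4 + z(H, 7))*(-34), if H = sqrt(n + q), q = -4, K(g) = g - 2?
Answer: -1326 - 170*I ≈ -1326.0 - 170.0*I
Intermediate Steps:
K(g) = -2 + g
n = 3
H = I (H = sqrt(3 - 4) = sqrt(-1) = I ≈ 1.0*I)
z(U, t) = (-2 + t)*(U + t) (z(U, t) = (U + t)*(-2 + t) = (-2 + t)*(U + t))
(4 + z(H, 7))*(-34) = (4 + (-2 + 7)*(I + 7))*(-34) = (4 + 5*(7 + I))*(-34) = (4 + (35 + 5*I))*(-34) = (39 + 5*I)*(-34) = -1326 - 170*I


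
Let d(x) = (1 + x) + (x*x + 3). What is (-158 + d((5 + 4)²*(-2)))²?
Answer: 672261184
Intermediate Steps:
d(x) = 4 + x + x² (d(x) = (1 + x) + (x² + 3) = (1 + x) + (3 + x²) = 4 + x + x²)
(-158 + d((5 + 4)²*(-2)))² = (-158 + (4 + (5 + 4)²*(-2) + ((5 + 4)²*(-2))²))² = (-158 + (4 + 9²*(-2) + (9²*(-2))²))² = (-158 + (4 + 81*(-2) + (81*(-2))²))² = (-158 + (4 - 162 + (-162)²))² = (-158 + (4 - 162 + 26244))² = (-158 + 26086)² = 25928² = 672261184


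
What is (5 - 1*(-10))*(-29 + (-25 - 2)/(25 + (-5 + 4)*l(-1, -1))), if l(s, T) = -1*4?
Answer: -13020/29 ≈ -448.97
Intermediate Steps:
l(s, T) = -4
(5 - 1*(-10))*(-29 + (-25 - 2)/(25 + (-5 + 4)*l(-1, -1))) = (5 - 1*(-10))*(-29 + (-25 - 2)/(25 + (-5 + 4)*(-4))) = (5 + 10)*(-29 - 27/(25 - 1*(-4))) = 15*(-29 - 27/(25 + 4)) = 15*(-29 - 27/29) = 15*(-868/29) = -13020/29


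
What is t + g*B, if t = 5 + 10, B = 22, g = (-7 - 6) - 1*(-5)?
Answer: -161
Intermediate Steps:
g = -8 (g = -13 + 5 = -8)
t = 15
t + g*B = 15 - 8*22 = 15 - 176 = -161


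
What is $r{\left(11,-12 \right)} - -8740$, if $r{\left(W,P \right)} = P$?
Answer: $8728$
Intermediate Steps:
$r{\left(11,-12 \right)} - -8740 = -12 - -8740 = -12 + 8740 = 8728$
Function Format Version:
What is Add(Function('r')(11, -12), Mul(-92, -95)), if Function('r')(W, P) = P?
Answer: 8728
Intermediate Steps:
Add(Function('r')(11, -12), Mul(-92, -95)) = Add(-12, Mul(-92, -95)) = Add(-12, 8740) = 8728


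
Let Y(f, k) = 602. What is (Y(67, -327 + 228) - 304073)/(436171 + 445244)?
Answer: -33719/97935 ≈ -0.34430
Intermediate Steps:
(Y(67, -327 + 228) - 304073)/(436171 + 445244) = (602 - 304073)/(436171 + 445244) = -303471/881415 = -303471*1/881415 = -33719/97935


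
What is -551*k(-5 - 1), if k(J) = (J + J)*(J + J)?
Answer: -79344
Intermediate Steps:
k(J) = 4*J**2 (k(J) = (2*J)*(2*J) = 4*J**2)
-551*k(-5 - 1) = -2204*(-5 - 1)**2 = -2204*(-6)**2 = -2204*36 = -551*144 = -79344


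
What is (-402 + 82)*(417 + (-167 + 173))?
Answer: -135360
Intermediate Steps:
(-402 + 82)*(417 + (-167 + 173)) = -320*(417 + 6) = -320*423 = -135360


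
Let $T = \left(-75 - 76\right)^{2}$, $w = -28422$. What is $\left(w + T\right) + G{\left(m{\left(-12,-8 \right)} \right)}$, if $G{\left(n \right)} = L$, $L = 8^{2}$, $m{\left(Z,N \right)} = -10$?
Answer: $-5557$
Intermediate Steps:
$L = 64$
$G{\left(n \right)} = 64$
$T = 22801$ ($T = \left(-151\right)^{2} = 22801$)
$\left(w + T\right) + G{\left(m{\left(-12,-8 \right)} \right)} = \left(-28422 + 22801\right) + 64 = -5621 + 64 = -5557$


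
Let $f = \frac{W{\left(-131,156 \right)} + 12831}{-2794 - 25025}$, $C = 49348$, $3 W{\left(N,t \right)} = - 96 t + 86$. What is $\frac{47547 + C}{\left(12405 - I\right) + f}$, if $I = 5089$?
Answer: $\frac{8086566015}{610547809} \approx 13.245$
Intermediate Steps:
$W{\left(N,t \right)} = \frac{86}{3} - 32 t$ ($W{\left(N,t \right)} = \frac{- 96 t + 86}{3} = \frac{86 - 96 t}{3} = \frac{86}{3} - 32 t$)
$f = - \frac{23603}{83457}$ ($f = \frac{\left(\frac{86}{3} - 4992\right) + 12831}{-2794 - 25025} = \frac{\left(\frac{86}{3} - 4992\right) + 12831}{-27819} = \left(- \frac{14890}{3} + 12831\right) \left(- \frac{1}{27819}\right) = \frac{23603}{3} \left(- \frac{1}{27819}\right) = - \frac{23603}{83457} \approx -0.28282$)
$\frac{47547 + C}{\left(12405 - I\right) + f} = \frac{47547 + 49348}{\left(12405 - 5089\right) - \frac{23603}{83457}} = \frac{96895}{\left(12405 - 5089\right) - \frac{23603}{83457}} = \frac{96895}{7316 - \frac{23603}{83457}} = \frac{96895}{\frac{610547809}{83457}} = 96895 \cdot \frac{83457}{610547809} = \frac{8086566015}{610547809}$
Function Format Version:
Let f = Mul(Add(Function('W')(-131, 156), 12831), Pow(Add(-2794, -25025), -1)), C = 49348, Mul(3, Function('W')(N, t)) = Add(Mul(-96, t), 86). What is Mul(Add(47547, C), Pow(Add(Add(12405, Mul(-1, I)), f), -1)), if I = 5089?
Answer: Rational(8086566015, 610547809) ≈ 13.245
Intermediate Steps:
Function('W')(N, t) = Add(Rational(86, 3), Mul(-32, t)) (Function('W')(N, t) = Mul(Rational(1, 3), Add(Mul(-96, t), 86)) = Mul(Rational(1, 3), Add(86, Mul(-96, t))) = Add(Rational(86, 3), Mul(-32, t)))
f = Rational(-23603, 83457) (f = Mul(Add(Add(Rational(86, 3), Mul(-32, 156)), 12831), Pow(Add(-2794, -25025), -1)) = Mul(Add(Add(Rational(86, 3), -4992), 12831), Pow(-27819, -1)) = Mul(Add(Rational(-14890, 3), 12831), Rational(-1, 27819)) = Mul(Rational(23603, 3), Rational(-1, 27819)) = Rational(-23603, 83457) ≈ -0.28282)
Mul(Add(47547, C), Pow(Add(Add(12405, Mul(-1, I)), f), -1)) = Mul(Add(47547, 49348), Pow(Add(Add(12405, Mul(-1, 5089)), Rational(-23603, 83457)), -1)) = Mul(96895, Pow(Add(Add(12405, -5089), Rational(-23603, 83457)), -1)) = Mul(96895, Pow(Add(7316, Rational(-23603, 83457)), -1)) = Mul(96895, Pow(Rational(610547809, 83457), -1)) = Mul(96895, Rational(83457, 610547809)) = Rational(8086566015, 610547809)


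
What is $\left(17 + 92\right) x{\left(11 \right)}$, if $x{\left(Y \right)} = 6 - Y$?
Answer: $-545$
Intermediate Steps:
$\left(17 + 92\right) x{\left(11 \right)} = \left(17 + 92\right) \left(6 - 11\right) = 109 \left(6 - 11\right) = 109 \left(-5\right) = -545$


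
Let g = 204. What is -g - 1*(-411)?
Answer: 207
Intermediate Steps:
-g - 1*(-411) = -1*204 - 1*(-411) = -204 + 411 = 207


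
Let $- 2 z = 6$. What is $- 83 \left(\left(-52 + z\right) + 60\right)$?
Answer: $-415$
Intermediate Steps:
$z = -3$ ($z = \left(- \frac{1}{2}\right) 6 = -3$)
$- 83 \left(\left(-52 + z\right) + 60\right) = - 83 \left(\left(-52 - 3\right) + 60\right) = - 83 \left(-55 + 60\right) = \left(-83\right) 5 = -415$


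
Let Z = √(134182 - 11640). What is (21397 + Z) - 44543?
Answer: -23146 + √122542 ≈ -22796.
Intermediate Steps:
Z = √122542 ≈ 350.06
(21397 + Z) - 44543 = (21397 + √122542) - 44543 = -23146 + √122542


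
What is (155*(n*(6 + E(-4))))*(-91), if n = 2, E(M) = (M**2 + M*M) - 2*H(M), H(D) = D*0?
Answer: -1071980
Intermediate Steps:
H(D) = 0
E(M) = 2*M**2 (E(M) = (M**2 + M*M) - 2*0 = (M**2 + M**2) + 0 = 2*M**2 + 0 = 2*M**2)
(155*(n*(6 + E(-4))))*(-91) = (155*(2*(6 + 2*(-4)**2)))*(-91) = (155*(2*(6 + 2*16)))*(-91) = (155*(2*(6 + 32)))*(-91) = (155*(2*38))*(-91) = (155*76)*(-91) = 11780*(-91) = -1071980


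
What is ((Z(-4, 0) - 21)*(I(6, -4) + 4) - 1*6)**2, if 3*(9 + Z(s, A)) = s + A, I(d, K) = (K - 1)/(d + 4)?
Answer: 120409/9 ≈ 13379.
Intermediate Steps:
I(d, K) = (-1 + K)/(4 + d)
Z(s, A) = -9 + A/3 + s/3 (Z(s, A) = -9 + (s + A)/3 = -9 + (A + s)/3 = -9 + (A/3 + s/3) = -9 + A/3 + s/3)
((Z(-4, 0) - 21)*(I(6, -4) + 4) - 1*6)**2 = (((-9 + (1/3)*0 + (1/3)*(-4)) - 21)*((-1 - 4)/(4 + 6) + 4) - 1*6)**2 = (((-9 + 0 - 4/3) - 21)*(-5/10 + 4) - 6)**2 = ((-31/3 - 21)*((1/10)*(-5) + 4) - 6)**2 = (-94*(-1/2 + 4)/3 - 6)**2 = (-94/3*7/2 - 6)**2 = (-329/3 - 6)**2 = (-347/3)**2 = 120409/9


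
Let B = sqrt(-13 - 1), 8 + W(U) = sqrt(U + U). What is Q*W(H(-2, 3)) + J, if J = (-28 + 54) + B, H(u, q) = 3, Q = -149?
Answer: 1218 - 149*sqrt(6) + I*sqrt(14) ≈ 853.03 + 3.7417*I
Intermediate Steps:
W(U) = -8 + sqrt(2)*sqrt(U) (W(U) = -8 + sqrt(U + U) = -8 + sqrt(2*U) = -8 + sqrt(2)*sqrt(U))
B = I*sqrt(14) (B = sqrt(-14) = I*sqrt(14) ≈ 3.7417*I)
J = 26 + I*sqrt(14) (J = (-28 + 54) + I*sqrt(14) = 26 + I*sqrt(14) ≈ 26.0 + 3.7417*I)
Q*W(H(-2, 3)) + J = -149*(-8 + sqrt(2)*sqrt(3)) + (26 + I*sqrt(14)) = -149*(-8 + sqrt(6)) + (26 + I*sqrt(14)) = (1192 - 149*sqrt(6)) + (26 + I*sqrt(14)) = 1218 - 149*sqrt(6) + I*sqrt(14)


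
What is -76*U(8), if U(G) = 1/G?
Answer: -19/2 ≈ -9.5000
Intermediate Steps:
-76*U(8) = -76/8 = -76*1/8 = -19/2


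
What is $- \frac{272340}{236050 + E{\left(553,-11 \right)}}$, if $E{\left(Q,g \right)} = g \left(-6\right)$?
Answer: $- \frac{68085}{59029} \approx -1.1534$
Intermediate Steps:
$E{\left(Q,g \right)} = - 6 g$
$- \frac{272340}{236050 + E{\left(553,-11 \right)}} = - \frac{272340}{236050 - -66} = - \frac{272340}{236050 + 66} = - \frac{272340}{236116} = \left(-272340\right) \frac{1}{236116} = - \frac{68085}{59029}$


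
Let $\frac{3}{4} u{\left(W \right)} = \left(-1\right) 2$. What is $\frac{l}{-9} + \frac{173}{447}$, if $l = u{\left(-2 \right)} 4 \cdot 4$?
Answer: $\frac{20629}{4023} \approx 5.1278$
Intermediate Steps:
$u{\left(W \right)} = - \frac{8}{3}$ ($u{\left(W \right)} = \frac{4 \left(\left(-1\right) 2\right)}{3} = \frac{4}{3} \left(-2\right) = - \frac{8}{3}$)
$l = - \frac{128}{3}$ ($l = \left(- \frac{8}{3}\right) 4 \cdot 4 = \left(- \frac{32}{3}\right) 4 = - \frac{128}{3} \approx -42.667$)
$\frac{l}{-9} + \frac{173}{447} = - \frac{128}{3 \left(-9\right)} + \frac{173}{447} = \left(- \frac{128}{3}\right) \left(- \frac{1}{9}\right) + 173 \cdot \frac{1}{447} = \frac{128}{27} + \frac{173}{447} = \frac{20629}{4023}$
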